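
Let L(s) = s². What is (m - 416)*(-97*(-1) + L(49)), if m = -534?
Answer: -2373100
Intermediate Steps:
(m - 416)*(-97*(-1) + L(49)) = (-534 - 416)*(-97*(-1) + 49²) = -950*(97 + 2401) = -950*2498 = -2373100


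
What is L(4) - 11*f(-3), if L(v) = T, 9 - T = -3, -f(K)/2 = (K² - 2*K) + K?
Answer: 276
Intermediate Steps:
f(K) = -2*K² + 2*K (f(K) = -2*((K² - 2*K) + K) = -2*(K² - K) = -2*K² + 2*K)
T = 12 (T = 9 - 1*(-3) = 9 + 3 = 12)
L(v) = 12
L(4) - 11*f(-3) = 12 - 22*(-3)*(1 - 1*(-3)) = 12 - 22*(-3)*(1 + 3) = 12 - 22*(-3)*4 = 12 - 11*(-24) = 12 + 264 = 276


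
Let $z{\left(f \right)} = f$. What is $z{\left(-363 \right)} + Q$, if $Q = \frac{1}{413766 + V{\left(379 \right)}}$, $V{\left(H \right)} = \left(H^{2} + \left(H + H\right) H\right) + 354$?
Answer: $- \frac{306750608}{845043} \approx -363.0$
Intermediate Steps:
$V{\left(H \right)} = 354 + 3 H^{2}$ ($V{\left(H \right)} = \left(H^{2} + 2 H H\right) + 354 = \left(H^{2} + 2 H^{2}\right) + 354 = 3 H^{2} + 354 = 354 + 3 H^{2}$)
$Q = \frac{1}{845043}$ ($Q = \frac{1}{413766 + \left(354 + 3 \cdot 379^{2}\right)} = \frac{1}{413766 + \left(354 + 3 \cdot 143641\right)} = \frac{1}{413766 + \left(354 + 430923\right)} = \frac{1}{413766 + 431277} = \frac{1}{845043} \approx 1.1834 \cdot 10^{-6}$)
$z{\left(-363 \right)} + Q = -363 + \frac{1}{845043} = - \frac{306750608}{845043}$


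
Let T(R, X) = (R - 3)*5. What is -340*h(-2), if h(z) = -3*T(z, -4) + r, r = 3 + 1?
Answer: -26860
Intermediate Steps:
r = 4
T(R, X) = -15 + 5*R (T(R, X) = (-3 + R)*5 = -15 + 5*R)
h(z) = 49 - 15*z (h(z) = -3*(-15 + 5*z) + 4 = (45 - 15*z) + 4 = 49 - 15*z)
-340*h(-2) = -340*(49 - 15*(-2)) = -340*(49 + 30) = -340*79 = -26860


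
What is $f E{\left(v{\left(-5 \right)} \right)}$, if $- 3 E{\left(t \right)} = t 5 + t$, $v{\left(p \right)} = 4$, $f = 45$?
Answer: $-360$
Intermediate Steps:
$E{\left(t \right)} = - 2 t$ ($E{\left(t \right)} = - \frac{t 5 + t}{3} = - \frac{5 t + t}{3} = - \frac{6 t}{3} = - 2 t$)
$f E{\left(v{\left(-5 \right)} \right)} = 45 \left(\left(-2\right) 4\right) = 45 \left(-8\right) = -360$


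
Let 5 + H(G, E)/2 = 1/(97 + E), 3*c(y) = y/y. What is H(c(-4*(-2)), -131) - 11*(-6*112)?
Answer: 125493/17 ≈ 7381.9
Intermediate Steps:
c(y) = ⅓ (c(y) = (y/y)/3 = (⅓)*1 = ⅓)
H(G, E) = -10 + 2/(97 + E)
H(c(-4*(-2)), -131) - 11*(-6*112) = 2*(-484 - 5*(-131))/(97 - 131) - 11*(-6*112) = 2*(-484 + 655)/(-34) - 11*(-672) = 2*(-1/34)*171 - 1*(-7392) = -171/17 + 7392 = 125493/17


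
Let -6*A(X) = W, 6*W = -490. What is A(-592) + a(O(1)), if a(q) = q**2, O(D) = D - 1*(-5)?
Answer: 893/18 ≈ 49.611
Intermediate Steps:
O(D) = 5 + D (O(D) = D + 5 = 5 + D)
W = -245/3 (W = (1/6)*(-490) = -245/3 ≈ -81.667)
A(X) = 245/18 (A(X) = -1/6*(-245/3) = 245/18)
A(-592) + a(O(1)) = 245/18 + (5 + 1)**2 = 245/18 + 6**2 = 245/18 + 36 = 893/18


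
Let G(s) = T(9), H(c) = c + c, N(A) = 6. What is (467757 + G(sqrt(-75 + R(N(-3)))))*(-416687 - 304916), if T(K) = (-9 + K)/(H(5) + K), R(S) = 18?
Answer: -337534854471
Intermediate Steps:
H(c) = 2*c
T(K) = (-9 + K)/(10 + K) (T(K) = (-9 + K)/(2*5 + K) = (-9 + K)/(10 + K))
G(s) = 0 (G(s) = (-9 + 9)/(10 + 9) = 0/19 = (1/19)*0 = 0)
(467757 + G(sqrt(-75 + R(N(-3)))))*(-416687 - 304916) = (467757 + 0)*(-416687 - 304916) = 467757*(-721603) = -337534854471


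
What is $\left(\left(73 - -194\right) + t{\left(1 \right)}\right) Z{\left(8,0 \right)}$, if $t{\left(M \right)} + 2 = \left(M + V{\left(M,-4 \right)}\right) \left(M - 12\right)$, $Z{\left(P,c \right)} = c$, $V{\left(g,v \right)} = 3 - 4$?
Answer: $0$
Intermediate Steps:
$V{\left(g,v \right)} = -1$ ($V{\left(g,v \right)} = 3 - 4 = -1$)
$t{\left(M \right)} = -2 + \left(-1 + M\right) \left(-12 + M\right)$ ($t{\left(M \right)} = -2 + \left(M - 1\right) \left(M - 12\right) = -2 + \left(-1 + M\right) \left(-12 + M\right)$)
$\left(\left(73 - -194\right) + t{\left(1 \right)}\right) Z{\left(8,0 \right)} = \left(\left(73 - -194\right) + \left(10 + 1^{2} - 13\right)\right) 0 = \left(\left(73 + 194\right) + \left(10 + 1 - 13\right)\right) 0 = \left(267 - 2\right) 0 = 265 \cdot 0 = 0$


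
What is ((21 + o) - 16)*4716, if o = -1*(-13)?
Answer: 84888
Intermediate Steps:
o = 13
((21 + o) - 16)*4716 = ((21 + 13) - 16)*4716 = (34 - 16)*4716 = 18*4716 = 84888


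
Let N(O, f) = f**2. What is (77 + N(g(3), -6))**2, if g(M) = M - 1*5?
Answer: 12769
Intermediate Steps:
g(M) = -5 + M (g(M) = M - 5 = -5 + M)
(77 + N(g(3), -6))**2 = (77 + (-6)**2)**2 = (77 + 36)**2 = 113**2 = 12769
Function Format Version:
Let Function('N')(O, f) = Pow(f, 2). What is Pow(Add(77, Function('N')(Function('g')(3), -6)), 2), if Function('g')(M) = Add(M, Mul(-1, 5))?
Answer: 12769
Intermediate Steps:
Function('g')(M) = Add(-5, M) (Function('g')(M) = Add(M, -5) = Add(-5, M))
Pow(Add(77, Function('N')(Function('g')(3), -6)), 2) = Pow(Add(77, Pow(-6, 2)), 2) = Pow(Add(77, 36), 2) = Pow(113, 2) = 12769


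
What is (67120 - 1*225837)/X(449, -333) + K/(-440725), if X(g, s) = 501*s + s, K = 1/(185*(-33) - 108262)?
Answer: 216217149513593/227727061466850 ≈ 0.94946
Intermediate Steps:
K = -1/114367 (K = 1/(-6105 - 108262) = 1/(-114367) = -1/114367 ≈ -8.7438e-6)
X(g, s) = 502*s
(67120 - 1*225837)/X(449, -333) + K/(-440725) = (67120 - 1*225837)/((502*(-333))) - 1/114367/(-440725) = (67120 - 225837)/(-167166) - 1/114367*(-1/440725) = -158717*(-1/167166) + 1/50404396075 = 158717/167166 + 1/50404396075 = 216217149513593/227727061466850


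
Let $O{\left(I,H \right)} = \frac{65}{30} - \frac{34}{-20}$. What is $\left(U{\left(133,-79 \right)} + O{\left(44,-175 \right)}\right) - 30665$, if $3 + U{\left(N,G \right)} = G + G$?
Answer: $- \frac{462332}{15} \approx -30822.0$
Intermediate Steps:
$U{\left(N,G \right)} = -3 + 2 G$ ($U{\left(N,G \right)} = -3 + \left(G + G\right) = -3 + 2 G$)
$O{\left(I,H \right)} = \frac{58}{15}$ ($O{\left(I,H \right)} = 65 \cdot \frac{1}{30} - - \frac{17}{10} = \frac{13}{6} + \frac{17}{10} = \frac{58}{15}$)
$\left(U{\left(133,-79 \right)} + O{\left(44,-175 \right)}\right) - 30665 = \left(\left(-3 + 2 \left(-79\right)\right) + \frac{58}{15}\right) - 30665 = \left(\left(-3 - 158\right) + \frac{58}{15}\right) - 30665 = \left(-161 + \frac{58}{15}\right) - 30665 = - \frac{2357}{15} - 30665 = - \frac{462332}{15}$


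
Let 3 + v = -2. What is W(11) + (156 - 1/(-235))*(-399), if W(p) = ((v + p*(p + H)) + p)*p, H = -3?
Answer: -14384749/235 ≈ -61212.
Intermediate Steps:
v = -5 (v = -3 - 2 = -5)
W(p) = p*(-5 + p + p*(-3 + p)) (W(p) = ((-5 + p*(p - 3)) + p)*p = ((-5 + p*(-3 + p)) + p)*p = (-5 + p + p*(-3 + p))*p = p*(-5 + p + p*(-3 + p)))
W(11) + (156 - 1/(-235))*(-399) = 11*(-5 + 11² - 2*11) + (156 - 1/(-235))*(-399) = 11*(-5 + 121 - 22) + (156 - 1*(-1/235))*(-399) = 11*94 + (156 + 1/235)*(-399) = 1034 + (36661/235)*(-399) = 1034 - 14627739/235 = -14384749/235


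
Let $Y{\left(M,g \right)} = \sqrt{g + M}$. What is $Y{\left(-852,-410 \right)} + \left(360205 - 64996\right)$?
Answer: $295209 + i \sqrt{1262} \approx 2.9521 \cdot 10^{5} + 35.525 i$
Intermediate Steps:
$Y{\left(M,g \right)} = \sqrt{M + g}$
$Y{\left(-852,-410 \right)} + \left(360205 - 64996\right) = \sqrt{-852 - 410} + \left(360205 - 64996\right) = \sqrt{-1262} + 295209 = i \sqrt{1262} + 295209 = 295209 + i \sqrt{1262}$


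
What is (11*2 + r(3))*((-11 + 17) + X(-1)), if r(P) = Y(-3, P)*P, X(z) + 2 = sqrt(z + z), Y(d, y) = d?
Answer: 52 + 13*I*sqrt(2) ≈ 52.0 + 18.385*I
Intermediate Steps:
X(z) = -2 + sqrt(2)*sqrt(z) (X(z) = -2 + sqrt(z + z) = -2 + sqrt(2*z) = -2 + sqrt(2)*sqrt(z))
r(P) = -3*P
(11*2 + r(3))*((-11 + 17) + X(-1)) = (11*2 - 3*3)*((-11 + 17) + (-2 + sqrt(2)*sqrt(-1))) = (22 - 9)*(6 + (-2 + sqrt(2)*I)) = 13*(6 + (-2 + I*sqrt(2))) = 13*(4 + I*sqrt(2)) = 52 + 13*I*sqrt(2)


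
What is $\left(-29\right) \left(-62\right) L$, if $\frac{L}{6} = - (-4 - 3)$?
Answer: $75516$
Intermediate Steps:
$L = 42$ ($L = 6 \left(- (-4 - 3)\right) = 6 \left(\left(-1\right) \left(-7\right)\right) = 6 \cdot 7 = 42$)
$\left(-29\right) \left(-62\right) L = \left(-29\right) \left(-62\right) 42 = 1798 \cdot 42 = 75516$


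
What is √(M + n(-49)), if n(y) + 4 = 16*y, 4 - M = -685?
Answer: 3*I*√11 ≈ 9.9499*I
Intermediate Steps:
M = 689 (M = 4 - 1*(-685) = 4 + 685 = 689)
n(y) = -4 + 16*y
√(M + n(-49)) = √(689 + (-4 + 16*(-49))) = √(689 + (-4 - 784)) = √(689 - 788) = √(-99) = 3*I*√11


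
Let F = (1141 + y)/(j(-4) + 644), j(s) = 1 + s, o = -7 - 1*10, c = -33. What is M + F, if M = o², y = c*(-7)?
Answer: 186621/641 ≈ 291.14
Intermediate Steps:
o = -17 (o = -7 - 10 = -17)
y = 231 (y = -33*(-7) = 231)
F = 1372/641 (F = (1141 + 231)/((1 - 4) + 644) = 1372/(-3 + 644) = 1372/641 ≈ 2.1404)
M = 289 (M = (-17)² = 289)
M + F = 289 + 1372/641 = 186621/641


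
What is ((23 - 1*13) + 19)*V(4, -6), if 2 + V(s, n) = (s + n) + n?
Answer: -290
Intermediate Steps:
V(s, n) = -2 + s + 2*n (V(s, n) = -2 + ((s + n) + n) = -2 + ((n + s) + n) = -2 + (s + 2*n) = -2 + s + 2*n)
((23 - 1*13) + 19)*V(4, -6) = ((23 - 1*13) + 19)*(-2 + 4 + 2*(-6)) = ((23 - 13) + 19)*(-2 + 4 - 12) = (10 + 19)*(-10) = 29*(-10) = -290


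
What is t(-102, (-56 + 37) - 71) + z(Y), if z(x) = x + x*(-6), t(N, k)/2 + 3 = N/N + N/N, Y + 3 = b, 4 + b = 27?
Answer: -102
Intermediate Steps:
b = 23 (b = -4 + 27 = 23)
Y = 20 (Y = -3 + 23 = 20)
t(N, k) = -2 (t(N, k) = -6 + 2*(N/N + N/N) = -6 + 2*(1 + 1) = -6 + 2*2 = -6 + 4 = -2)
z(x) = -5*x (z(x) = x - 6*x = -5*x)
t(-102, (-56 + 37) - 71) + z(Y) = -2 - 5*20 = -2 - 100 = -102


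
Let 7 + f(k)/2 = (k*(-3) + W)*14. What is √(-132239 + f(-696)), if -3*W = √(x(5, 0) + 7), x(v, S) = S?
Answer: √(-664101 - 84*√7)/3 ≈ 271.69*I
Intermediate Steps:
W = -√7/3 (W = -√(0 + 7)/3 = -√7/3 ≈ -0.88192)
f(k) = -14 - 84*k - 28*√7/3 (f(k) = -14 + 2*((k*(-3) - √7/3)*14) = -14 + 2*((-3*k - √7/3)*14) = -14 + 2*(-42*k - 14*√7/3) = -14 + (-84*k - 28*√7/3) = -14 - 84*k - 28*√7/3)
√(-132239 + f(-696)) = √(-132239 + (-14 - 84*(-696) - 28*√7/3)) = √(-132239 + (-14 + 58464 - 28*√7/3)) = √(-132239 + (58450 - 28*√7/3)) = √(-73789 - 28*√7/3)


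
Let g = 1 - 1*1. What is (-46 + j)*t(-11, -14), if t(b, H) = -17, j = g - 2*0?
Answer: 782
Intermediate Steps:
g = 0 (g = 1 - 1 = 0)
j = 0 (j = 0 - 2*0 = 0 + 0 = 0)
(-46 + j)*t(-11, -14) = (-46 + 0)*(-17) = -46*(-17) = 782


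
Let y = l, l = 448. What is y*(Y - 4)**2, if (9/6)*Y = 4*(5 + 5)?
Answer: 2071552/9 ≈ 2.3017e+5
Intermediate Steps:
Y = 80/3 (Y = 2*(4*(5 + 5))/3 = 2*(4*10)/3 = (2/3)*40 = 80/3 ≈ 26.667)
y = 448
y*(Y - 4)**2 = 448*(80/3 - 4)**2 = 448*(68/3)**2 = 448*(4624/9) = 2071552/9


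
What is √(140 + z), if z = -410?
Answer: 3*I*√30 ≈ 16.432*I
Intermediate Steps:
√(140 + z) = √(140 - 410) = √(-270) = 3*I*√30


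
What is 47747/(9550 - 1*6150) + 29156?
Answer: 99178147/3400 ≈ 29170.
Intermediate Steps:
47747/(9550 - 1*6150) + 29156 = 47747/(9550 - 6150) + 29156 = 47747/3400 + 29156 = 99178147/3400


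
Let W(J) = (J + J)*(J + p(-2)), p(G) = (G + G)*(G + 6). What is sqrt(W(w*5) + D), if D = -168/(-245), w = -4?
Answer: 2*sqrt(441210)/35 ≈ 37.956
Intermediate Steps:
D = 24/35 (D = -168*(-1/245) = 24/35 ≈ 0.68571)
p(G) = 2*G*(6 + G) (p(G) = (2*G)*(6 + G) = 2*G*(6 + G))
W(J) = 2*J*(-16 + J) (W(J) = (J + J)*(J + 2*(-2)*(6 - 2)) = (2*J)*(J + 2*(-2)*4) = (2*J)*(J - 16) = (2*J)*(-16 + J) = 2*J*(-16 + J))
sqrt(W(w*5) + D) = sqrt(2*(-4*5)*(-16 - 4*5) + 24/35) = sqrt(2*(-20)*(-16 - 20) + 24/35) = sqrt(2*(-20)*(-36) + 24/35) = sqrt(1440 + 24/35) = sqrt(50424/35) = 2*sqrt(441210)/35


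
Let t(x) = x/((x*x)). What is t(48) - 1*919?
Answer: -44111/48 ≈ -918.98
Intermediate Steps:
t(x) = 1/x (t(x) = x/(x**2) = x/x**2 = 1/x)
t(48) - 1*919 = 1/48 - 1*919 = 1/48 - 919 = -44111/48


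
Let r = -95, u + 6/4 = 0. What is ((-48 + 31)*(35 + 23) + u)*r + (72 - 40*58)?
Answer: 183129/2 ≈ 91565.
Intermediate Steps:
u = -3/2 (u = -3/2 + 0 = -3/2 ≈ -1.5000)
((-48 + 31)*(35 + 23) + u)*r + (72 - 40*58) = ((-48 + 31)*(35 + 23) - 3/2)*(-95) + (72 - 40*58) = (-17*58 - 3/2)*(-95) + (72 - 2320) = (-986 - 3/2)*(-95) - 2248 = -1975/2*(-95) - 2248 = 187625/2 - 2248 = 183129/2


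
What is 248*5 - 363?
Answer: 877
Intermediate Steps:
248*5 - 363 = 1240 - 363 = 877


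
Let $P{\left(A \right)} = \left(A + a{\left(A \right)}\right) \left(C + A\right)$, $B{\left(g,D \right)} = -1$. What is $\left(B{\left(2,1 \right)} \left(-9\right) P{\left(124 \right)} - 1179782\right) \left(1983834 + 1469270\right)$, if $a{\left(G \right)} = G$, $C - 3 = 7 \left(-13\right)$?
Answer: $-3796446130720$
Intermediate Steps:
$C = -88$ ($C = 3 + 7 \left(-13\right) = 3 - 91 = -88$)
$P{\left(A \right)} = 2 A \left(-88 + A\right)$ ($P{\left(A \right)} = \left(A + A\right) \left(-88 + A\right) = 2 A \left(-88 + A\right)$)
$\left(B{\left(2,1 \right)} \left(-9\right) P{\left(124 \right)} - 1179782\right) \left(1983834 + 1469270\right) = \left(\left(-1\right) \left(-9\right) 2 \cdot 124 \left(-88 + 124\right) - 1179782\right) \left(1983834 + 1469270\right) = \left(9 \cdot 2 \cdot 124 \cdot 36 - 1179782\right) 3453104 = \left(9 \cdot 8928 - 1179782\right) 3453104 = \left(80352 - 1179782\right) 3453104 = \left(-1099430\right) 3453104 = -3796446130720$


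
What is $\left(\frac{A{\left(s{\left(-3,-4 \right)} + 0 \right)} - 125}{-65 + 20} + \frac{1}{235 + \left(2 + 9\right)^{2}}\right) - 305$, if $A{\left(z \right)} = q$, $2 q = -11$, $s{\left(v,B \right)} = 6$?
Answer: $- \frac{537733}{1780} \approx -302.1$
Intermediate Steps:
$q = - \frac{11}{2}$ ($q = \frac{1}{2} \left(-11\right) = - \frac{11}{2} \approx -5.5$)
$A{\left(z \right)} = - \frac{11}{2}$
$\left(\frac{A{\left(s{\left(-3,-4 \right)} + 0 \right)} - 125}{-65 + 20} + \frac{1}{235 + \left(2 + 9\right)^{2}}\right) - 305 = \left(\frac{- \frac{11}{2} - 125}{-65 + 20} + \frac{1}{235 + \left(2 + 9\right)^{2}}\right) - 305 = \left(- \frac{261}{2 \left(-45\right)} + \frac{1}{235 + 11^{2}}\right) - 305 = \left(\left(- \frac{261}{2}\right) \left(- \frac{1}{45}\right) + \frac{1}{235 + 121}\right) - 305 = \left(\frac{29}{10} + \frac{1}{356}\right) - 305 = \frac{5167}{1780} - 305 = - \frac{537733}{1780}$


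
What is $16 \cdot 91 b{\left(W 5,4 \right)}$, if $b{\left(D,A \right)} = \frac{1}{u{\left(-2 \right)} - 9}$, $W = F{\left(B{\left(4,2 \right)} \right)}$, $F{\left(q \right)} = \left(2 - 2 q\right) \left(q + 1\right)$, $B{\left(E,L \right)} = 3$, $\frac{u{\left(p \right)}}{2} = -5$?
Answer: $- \frac{1456}{19} \approx -76.632$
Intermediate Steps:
$u{\left(p \right)} = -10$ ($u{\left(p \right)} = 2 \left(-5\right) = -10$)
$F{\left(q \right)} = \left(1 + q\right) \left(2 - 2 q\right)$ ($F{\left(q \right)} = \left(2 - 2 q\right) \left(1 + q\right) = \left(1 + q\right) \left(2 - 2 q\right)$)
$W = -16$ ($W = 2 - 2 \cdot 3^{2} = 2 - 18 = -16$)
$b{\left(D,A \right)} = - \frac{1}{19}$ ($b{\left(D,A \right)} = \frac{1}{-10 - 9} = \frac{1}{-19} = - \frac{1}{19}$)
$16 \cdot 91 b{\left(W 5,4 \right)} = 16 \cdot 91 \left(- \frac{1}{19}\right) = 1456 \left(- \frac{1}{19}\right) = - \frac{1456}{19}$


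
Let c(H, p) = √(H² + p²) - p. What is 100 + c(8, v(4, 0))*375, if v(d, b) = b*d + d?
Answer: -1400 + 1500*√5 ≈ 1954.1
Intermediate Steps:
v(d, b) = d + b*d
100 + c(8, v(4, 0))*375 = 100 + (√(8² + (4*(1 + 0))²) - 4*(1 + 0))*375 = 100 + (√(64 + (4*1)²) - 4)*375 = 100 + (√(64 + 4²) - 1*4)*375 = 100 + (√(64 + 16) - 4)*375 = 100 + (√80 - 4)*375 = 100 + (4*√5 - 4)*375 = 100 + (-4 + 4*√5)*375 = 100 + (-1500 + 1500*√5) = -1400 + 1500*√5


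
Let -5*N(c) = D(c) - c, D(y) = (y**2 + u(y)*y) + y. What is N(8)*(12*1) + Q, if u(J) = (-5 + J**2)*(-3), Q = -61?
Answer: 15919/5 ≈ 3183.8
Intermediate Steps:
u(J) = 15 - 3*J**2
D(y) = y + y**2 + y*(15 - 3*y**2) (D(y) = (y**2 + (15 - 3*y**2)*y) + y = (y**2 + y*(15 - 3*y**2)) + y = y + y**2 + y*(15 - 3*y**2))
N(c) = c/5 - c*(16 + c - 3*c**2)/5 (N(c) = -(c*(16 + c - 3*c**2) - c)/5 = -(-c + c*(16 + c - 3*c**2))/5 = c/5 - c*(16 + c - 3*c**2)/5)
N(8)*(12*1) + Q = ((1/5)*8*(-15 - 1*8 + 3*8**2))*(12*1) - 61 = ((1/5)*8*(-15 - 8 + 3*64))*12 - 61 = ((1/5)*8*(-15 - 8 + 192))*12 - 61 = ((1/5)*8*169)*12 - 61 = (1352/5)*12 - 61 = 16224/5 - 61 = 15919/5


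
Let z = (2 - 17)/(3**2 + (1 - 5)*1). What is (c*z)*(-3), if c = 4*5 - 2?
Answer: 162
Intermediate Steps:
c = 18 (c = 20 - 2 = 18)
z = -3 (z = -15/(9 - 4*1) = -15/(9 - 4) = -15/5 = -15*1/5 = -3)
(c*z)*(-3) = (18*(-3))*(-3) = -54*(-3) = 162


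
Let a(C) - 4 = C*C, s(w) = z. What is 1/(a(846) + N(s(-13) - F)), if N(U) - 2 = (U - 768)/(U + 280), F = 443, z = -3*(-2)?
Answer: 157/112369559 ≈ 1.3972e-6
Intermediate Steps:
z = 6
s(w) = 6
a(C) = 4 + C**2 (a(C) = 4 + C*C = 4 + C**2)
N(U) = 2 + (-768 + U)/(280 + U) (N(U) = 2 + (U - 768)/(U + 280) = 2 + (-768 + U)/(280 + U))
1/(a(846) + N(s(-13) - F)) = 1/((4 + 846**2) + (-208 + 3*(6 - 1*443))/(280 + (6 - 1*443))) = 1/((4 + 715716) + (-208 + 3*(6 - 443))/(280 + (6 - 443))) = 1/(715720 + (-208 + 3*(-437))/(280 - 437)) = 1/(715720 + (-208 - 1311)/(-157)) = 1/(715720 - 1/157*(-1519)) = 1/(715720 + 1519/157) = 1/(112369559/157) = 157/112369559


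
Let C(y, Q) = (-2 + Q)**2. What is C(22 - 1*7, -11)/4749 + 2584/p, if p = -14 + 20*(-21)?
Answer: -6099035/1030533 ≈ -5.9183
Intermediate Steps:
p = -434 (p = -14 - 420 = -434)
C(22 - 1*7, -11)/4749 + 2584/p = (-2 - 11)**2/4749 + 2584/(-434) = (-13)**2*(1/4749) + 2584*(-1/434) = 169*(1/4749) - 1292/217 = 169/4749 - 1292/217 = -6099035/1030533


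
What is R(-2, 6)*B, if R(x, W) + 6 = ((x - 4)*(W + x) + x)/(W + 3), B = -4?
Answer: 320/9 ≈ 35.556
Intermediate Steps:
R(x, W) = -6 + (x + (-4 + x)*(W + x))/(3 + W) (R(x, W) = -6 + ((x - 4)*(W + x) + x)/(W + 3) = -6 + ((-4 + x)*(W + x) + x)/(3 + W) = -6 + (x + (-4 + x)*(W + x))/(3 + W))
R(-2, 6)*B = ((-18 + (-2)² - 10*6 - 3*(-2) + 6*(-2))/(3 + 6))*(-4) = ((-18 + 4 - 60 + 6 - 12)/9)*(-4) = ((⅑)*(-80))*(-4) = -80/9*(-4) = 320/9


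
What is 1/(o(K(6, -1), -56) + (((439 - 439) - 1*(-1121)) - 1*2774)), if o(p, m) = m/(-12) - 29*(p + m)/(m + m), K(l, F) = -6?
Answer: -168/279617 ≈ -0.00060082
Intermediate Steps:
o(p, m) = -m/12 - 29*(m + p)/(2*m) (o(p, m) = m*(-1/12) - 29*(m + p)/(2*m) = -m/12 - 29*(m + p)/(2*m))
1/(o(K(6, -1), -56) + (((439 - 439) - 1*(-1121)) - 1*2774)) = 1/((1/12)*(-174*(-6) - 1*(-56)*(174 - 56))/(-56) + (((439 - 439) - 1*(-1121)) - 1*2774)) = 1/((1/12)*(-1/56)*(1044 - 1*(-56)*118) + ((0 + 1121) - 2774)) = 1/((1/12)*(-1/56)*(1044 + 6608) + (1121 - 2774)) = 1/((1/12)*(-1/56)*7652 - 1653) = 1/(-1913/168 - 1653) = 1/(-279617/168) = -168/279617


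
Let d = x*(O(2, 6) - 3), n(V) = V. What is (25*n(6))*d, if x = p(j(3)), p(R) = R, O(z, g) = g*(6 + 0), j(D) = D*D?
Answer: 44550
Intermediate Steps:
j(D) = D²
O(z, g) = 6*g (O(z, g) = g*6 = 6*g)
x = 9 (x = 3² = 9)
d = 297 (d = 9*(6*6 - 3) = 9*(36 - 3) = 9*33 = 297)
(25*n(6))*d = (25*6)*297 = 150*297 = 44550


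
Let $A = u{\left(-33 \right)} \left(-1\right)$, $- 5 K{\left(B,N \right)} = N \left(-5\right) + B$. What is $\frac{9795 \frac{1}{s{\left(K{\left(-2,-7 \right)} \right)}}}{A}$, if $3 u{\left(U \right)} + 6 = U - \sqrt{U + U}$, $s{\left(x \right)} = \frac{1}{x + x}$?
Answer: $- \frac{5042466}{529} + \frac{129294 i \sqrt{66}}{529} \approx -9532.1 + 1985.6 i$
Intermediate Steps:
$K{\left(B,N \right)} = N - \frac{B}{5}$ ($K{\left(B,N \right)} = - \frac{N \left(-5\right) + B}{5} = - \frac{- 5 N + B}{5} = - \frac{B - 5 N}{5} = N - \frac{B}{5}$)
$s{\left(x \right)} = \frac{1}{2 x}$
$u{\left(U \right)} = -2 + \frac{U}{3} - \frac{\sqrt{2} \sqrt{U}}{3}$ ($u{\left(U \right)} = -2 + \frac{U - \sqrt{U + U}}{3} = -2 + \frac{U - \sqrt{2 U}}{3} = -2 + \frac{U - \sqrt{2} \sqrt{U}}{3} = -2 - \left(- \frac{U}{3} + \frac{\sqrt{2} \sqrt{U}}{3}\right) = -2 + \frac{U}{3} - \frac{\sqrt{2} \sqrt{U}}{3}$)
$A = 13 + \frac{i \sqrt{66}}{3}$ ($A = \left(-2 + \frac{1}{3} \left(-33\right) - \frac{\sqrt{2} \sqrt{-33}}{3}\right) \left(-1\right) = \left(-2 - 11 - \frac{\sqrt{2} i \sqrt{33}}{3}\right) \left(-1\right) = \left(-2 - 11 - \frac{i \sqrt{66}}{3}\right) \left(-1\right) = \left(-13 - \frac{i \sqrt{66}}{3}\right) \left(-1\right) = 13 + \frac{i \sqrt{66}}{3} \approx 13.0 + 2.708 i$)
$\frac{9795 \frac{1}{s{\left(K{\left(-2,-7 \right)} \right)}}}{A} = \frac{9795 \frac{1}{\frac{1}{2} \frac{1}{-7 - - \frac{2}{5}}}}{13 + \frac{i \sqrt{66}}{3}} = \frac{9795 \frac{1}{\frac{1}{2} \frac{1}{-7 + \frac{2}{5}}}}{13 + \frac{i \sqrt{66}}{3}} = \frac{9795 \frac{1}{\frac{1}{2} \frac{1}{- \frac{33}{5}}}}{13 + \frac{i \sqrt{66}}{3}} = \frac{9795 \frac{1}{\frac{1}{2} \left(- \frac{5}{33}\right)}}{13 + \frac{i \sqrt{66}}{3}} = \frac{9795 \frac{1}{- \frac{5}{66}}}{13 + \frac{i \sqrt{66}}{3}} = \frac{9795 \left(- \frac{66}{5}\right)}{13 + \frac{i \sqrt{66}}{3}} = - \frac{129294}{13 + \frac{i \sqrt{66}}{3}}$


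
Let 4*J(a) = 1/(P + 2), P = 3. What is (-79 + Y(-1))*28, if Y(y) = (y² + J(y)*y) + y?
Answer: -11067/5 ≈ -2213.4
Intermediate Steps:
J(a) = 1/20 (J(a) = 1/(4*(3 + 2)) = (¼)/5 = (¼)*(⅕) = 1/20)
Y(y) = y² + 21*y/20 (Y(y) = (y² + y/20) + y = y² + 21*y/20)
(-79 + Y(-1))*28 = (-79 + (1/20)*(-1)*(21 + 20*(-1)))*28 = (-79 + (1/20)*(-1)*(21 - 20))*28 = (-79 + (1/20)*(-1)*1)*28 = (-79 - 1/20)*28 = -1581/20*28 = -11067/5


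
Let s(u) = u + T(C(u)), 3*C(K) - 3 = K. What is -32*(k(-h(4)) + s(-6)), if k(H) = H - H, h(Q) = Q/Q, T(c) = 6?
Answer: 0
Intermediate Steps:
C(K) = 1 + K/3
h(Q) = 1
s(u) = 6 + u (s(u) = u + 6 = 6 + u)
k(H) = 0
-32*(k(-h(4)) + s(-6)) = -32*(0 + (6 - 6)) = -32*(0 + 0) = -32*0 = 0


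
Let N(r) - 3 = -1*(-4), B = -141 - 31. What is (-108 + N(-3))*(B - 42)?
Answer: 21614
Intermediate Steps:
B = -172
N(r) = 7 (N(r) = 3 - 1*(-4) = 3 + 4 = 7)
(-108 + N(-3))*(B - 42) = (-108 + 7)*(-172 - 42) = -101*(-214) = 21614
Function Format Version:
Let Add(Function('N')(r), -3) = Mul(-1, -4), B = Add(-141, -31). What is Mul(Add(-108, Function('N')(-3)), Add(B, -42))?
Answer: 21614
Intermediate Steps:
B = -172
Function('N')(r) = 7 (Function('N')(r) = Add(3, Mul(-1, -4)) = Add(3, 4) = 7)
Mul(Add(-108, Function('N')(-3)), Add(B, -42)) = Mul(Add(-108, 7), Add(-172, -42)) = Mul(-101, -214) = 21614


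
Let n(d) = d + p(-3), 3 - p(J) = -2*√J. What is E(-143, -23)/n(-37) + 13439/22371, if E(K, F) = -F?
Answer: (-57607*I + 26878*√3)/(44742*(√3 + 17*I)) ≈ -0.068787 - 0.068214*I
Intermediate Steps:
p(J) = 3 + 2*√J (p(J) = 3 - (-2)*√J = 3 + 2*√J)
n(d) = 3 + d + 2*I*√3 (n(d) = d + (3 + 2*√(-3)) = d + (3 + 2*(I*√3)) = d + (3 + 2*I*√3) = 3 + d + 2*I*√3)
E(-143, -23)/n(-37) + 13439/22371 = (-1*(-23))/(3 - 37 + 2*I*√3) + 13439/22371 = 23/(-34 + 2*I*√3) + 13439*(1/22371) = 23/(-34 + 2*I*√3) + 13439/22371 = 13439/22371 + 23/(-34 + 2*I*√3)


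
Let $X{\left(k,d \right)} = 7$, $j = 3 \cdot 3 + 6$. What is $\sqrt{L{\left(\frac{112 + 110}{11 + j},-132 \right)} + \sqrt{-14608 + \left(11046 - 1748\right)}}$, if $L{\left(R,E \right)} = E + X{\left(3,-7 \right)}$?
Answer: $\sqrt{-125 + 3 i \sqrt{590}} \approx 3.1376 + 11.612 i$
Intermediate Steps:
$j = 15$ ($j = 9 + 6 = 15$)
$L{\left(R,E \right)} = 7 + E$ ($L{\left(R,E \right)} = E + 7 = 7 + E$)
$\sqrt{L{\left(\frac{112 + 110}{11 + j},-132 \right)} + \sqrt{-14608 + \left(11046 - 1748\right)}} = \sqrt{\left(7 - 132\right) + \sqrt{-14608 + \left(11046 - 1748\right)}} = \sqrt{-125 + \sqrt{-14608 + 9298}} = \sqrt{-125 + \sqrt{-5310}} = \sqrt{-125 + 3 i \sqrt{590}}$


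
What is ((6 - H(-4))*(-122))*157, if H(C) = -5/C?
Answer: -181963/2 ≈ -90982.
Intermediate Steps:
((6 - H(-4))*(-122))*157 = ((6 - (-5)/(-4))*(-122))*157 = ((6 - (-5)*(-1)/4)*(-122))*157 = ((6 - 1*5/4)*(-122))*157 = ((6 - 5/4)*(-122))*157 = ((19/4)*(-122))*157 = -1159/2*157 = -181963/2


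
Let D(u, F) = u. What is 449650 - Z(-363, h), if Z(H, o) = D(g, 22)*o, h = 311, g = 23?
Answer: 442497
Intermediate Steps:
Z(H, o) = 23*o
449650 - Z(-363, h) = 449650 - 23*311 = 449650 - 1*7153 = 449650 - 7153 = 442497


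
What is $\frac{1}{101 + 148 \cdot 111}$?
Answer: $\frac{1}{16529} \approx 6.05 \cdot 10^{-5}$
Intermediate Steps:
$\frac{1}{101 + 148 \cdot 111} = \frac{1}{101 + 16428} = \frac{1}{16529}$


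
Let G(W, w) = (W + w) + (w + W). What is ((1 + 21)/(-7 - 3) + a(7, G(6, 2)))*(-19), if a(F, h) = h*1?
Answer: -1311/5 ≈ -262.20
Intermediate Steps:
G(W, w) = 2*W + 2*w (G(W, w) = (W + w) + (W + w) = 2*W + 2*w)
a(F, h) = h
((1 + 21)/(-7 - 3) + a(7, G(6, 2)))*(-19) = ((1 + 21)/(-7 - 3) + (2*6 + 2*2))*(-19) = (22/(-10) + (12 + 4))*(-19) = (22*(-⅒) + 16)*(-19) = (-11/5 + 16)*(-19) = (69/5)*(-19) = -1311/5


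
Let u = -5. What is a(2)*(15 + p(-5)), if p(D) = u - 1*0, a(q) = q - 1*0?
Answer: 20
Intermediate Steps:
a(q) = q (a(q) = q + 0 = q)
p(D) = -5 (p(D) = -5 - 1*0 = -5 + 0 = -5)
a(2)*(15 + p(-5)) = 2*(15 - 5) = 2*10 = 20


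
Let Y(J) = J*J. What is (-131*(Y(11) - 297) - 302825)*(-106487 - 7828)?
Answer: 31981793235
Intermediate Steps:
Y(J) = J²
(-131*(Y(11) - 297) - 302825)*(-106487 - 7828) = (-131*(11² - 297) - 302825)*(-106487 - 7828) = (-131*(121 - 297) - 302825)*(-114315) = (-131*(-176) - 302825)*(-114315) = (23056 - 302825)*(-114315) = -279769*(-114315) = 31981793235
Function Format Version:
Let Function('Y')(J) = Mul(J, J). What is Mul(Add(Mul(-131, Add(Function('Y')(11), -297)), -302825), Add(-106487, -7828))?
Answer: 31981793235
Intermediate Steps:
Function('Y')(J) = Pow(J, 2)
Mul(Add(Mul(-131, Add(Function('Y')(11), -297)), -302825), Add(-106487, -7828)) = Mul(Add(Mul(-131, Add(Pow(11, 2), -297)), -302825), Add(-106487, -7828)) = Mul(Add(Mul(-131, Add(121, -297)), -302825), -114315) = Mul(Add(Mul(-131, -176), -302825), -114315) = Mul(Add(23056, -302825), -114315) = Mul(-279769, -114315) = 31981793235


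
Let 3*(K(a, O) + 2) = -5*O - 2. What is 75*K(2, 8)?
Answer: -1200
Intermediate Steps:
K(a, O) = -8/3 - 5*O/3 (K(a, O) = -2 + (-5*O - 2)/3 = -2 + (-2 - 5*O)/3 = -2 + (-⅔ - 5*O/3) = -8/3 - 5*O/3)
75*K(2, 8) = 75*(-8/3 - 5/3*8) = 75*(-8/3 - 40/3) = 75*(-16) = -1200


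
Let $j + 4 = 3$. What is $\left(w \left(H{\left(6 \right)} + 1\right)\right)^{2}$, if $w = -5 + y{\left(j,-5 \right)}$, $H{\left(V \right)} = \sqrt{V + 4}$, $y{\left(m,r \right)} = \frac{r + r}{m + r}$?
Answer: $\frac{1100}{9} + \frac{200 \sqrt{10}}{9} \approx 192.5$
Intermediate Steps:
$j = -1$ ($j = -4 + 3 = -1$)
$y{\left(m,r \right)} = \frac{2 r}{m + r}$
$H{\left(V \right)} = \sqrt{4 + V}$
$w = - \frac{10}{3}$ ($w = -5 + 2 \left(-5\right) \frac{1}{-1 - 5} = -5 + 2 \left(-5\right) \frac{1}{-6} = -5 + 2 \left(-5\right) \left(- \frac{1}{6}\right) = -5 + \frac{5}{3} = - \frac{10}{3} \approx -3.3333$)
$\left(w \left(H{\left(6 \right)} + 1\right)\right)^{2} = \left(- \frac{10 \left(\sqrt{4 + 6} + 1\right)}{3}\right)^{2} = \left(- \frac{10 \left(\sqrt{10} + 1\right)}{3}\right)^{2} = \left(- \frac{10 \left(1 + \sqrt{10}\right)}{3}\right)^{2} = \left(- \frac{10}{3} - \frac{10 \sqrt{10}}{3}\right)^{2}$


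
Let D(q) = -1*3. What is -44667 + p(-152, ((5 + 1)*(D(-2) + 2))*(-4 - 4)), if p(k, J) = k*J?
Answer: -51963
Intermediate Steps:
D(q) = -3
p(k, J) = J*k
-44667 + p(-152, ((5 + 1)*(D(-2) + 2))*(-4 - 4)) = -44667 + (((5 + 1)*(-3 + 2))*(-4 - 4))*(-152) = -44667 + ((6*(-1))*(-8))*(-152) = -44667 - 6*(-8)*(-152) = -44667 + 48*(-152) = -44667 - 7296 = -51963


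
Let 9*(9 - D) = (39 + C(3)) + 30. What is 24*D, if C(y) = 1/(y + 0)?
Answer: 280/9 ≈ 31.111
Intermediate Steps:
C(y) = 1/y
D = 35/27 (D = 9 - ((39 + 1/3) + 30)/9 = 9 - (118/3 + 30)/9 = 9 - 1/9*208/3 = 9 - 208/27 = 35/27 ≈ 1.2963)
24*D = 24*(35/27) = 280/9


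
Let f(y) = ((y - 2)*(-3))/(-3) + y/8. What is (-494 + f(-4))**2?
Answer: 1002001/4 ≈ 2.5050e+5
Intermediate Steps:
f(y) = -2 + 9*y/8 (f(y) = ((-2 + y)*(-3))*(-1/3) + y*(1/8) = (6 - 3*y)*(-1/3) + y/8 = (-2 + y) + y/8 = -2 + 9*y/8)
(-494 + f(-4))**2 = (-494 + (-2 + (9/8)*(-4)))**2 = (-494 + (-2 - 9/2))**2 = (-494 - 13/2)**2 = (-1001/2)**2 = 1002001/4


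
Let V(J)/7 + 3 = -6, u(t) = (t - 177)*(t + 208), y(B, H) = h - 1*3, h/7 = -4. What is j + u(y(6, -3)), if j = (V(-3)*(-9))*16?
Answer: -27744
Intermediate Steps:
h = -28 (h = 7*(-4) = -28)
y(B, H) = -31 (y(B, H) = -28 - 1*3 = -28 - 3 = -31)
u(t) = (-177 + t)*(208 + t)
V(J) = -63 (V(J) = -21 + 7*(-6) = -21 - 42 = -63)
j = 9072 (j = -63*(-9)*16 = 567*16 = 9072)
j + u(y(6, -3)) = 9072 + (-36816 + (-31)² + 31*(-31)) = 9072 + (-36816 + 961 - 961) = 9072 - 36816 = -27744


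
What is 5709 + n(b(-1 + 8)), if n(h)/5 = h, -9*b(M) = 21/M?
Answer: 17122/3 ≈ 5707.3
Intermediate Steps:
b(M) = -7/(3*M)
n(h) = 5*h
5709 + n(b(-1 + 8)) = 5709 + 5*(-7/(3*(-1 + 8))) = 5709 + 5*(-7/3/7) = 5709 + 5*(-7/3*1/7) = 5709 + 5*(-1/3) = 5709 - 5/3 = 17122/3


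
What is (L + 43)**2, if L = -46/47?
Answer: 3900625/2209 ≈ 1765.8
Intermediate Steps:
L = -46/47 (L = -46*1/47 = -46/47 ≈ -0.97872)
(L + 43)**2 = (-46/47 + 43)**2 = (1975/47)**2 = 3900625/2209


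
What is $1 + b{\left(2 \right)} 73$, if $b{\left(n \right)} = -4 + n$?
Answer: $-145$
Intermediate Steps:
$1 + b{\left(2 \right)} 73 = 1 + \left(-4 + 2\right) 73 = 1 - 146 = -145$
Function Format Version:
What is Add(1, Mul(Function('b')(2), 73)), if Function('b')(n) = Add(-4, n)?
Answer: -145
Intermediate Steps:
Add(1, Mul(Function('b')(2), 73)) = Add(1, Mul(Add(-4, 2), 73)) = Add(1, Mul(-2, 73)) = Add(1, -146) = -145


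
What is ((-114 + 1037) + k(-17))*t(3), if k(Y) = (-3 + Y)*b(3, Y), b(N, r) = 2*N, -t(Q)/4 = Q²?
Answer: -28908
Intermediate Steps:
t(Q) = -4*Q²
k(Y) = -18 + 6*Y (k(Y) = (-3 + Y)*(2*3) = (-3 + Y)*6 = -18 + 6*Y)
((-114 + 1037) + k(-17))*t(3) = ((-114 + 1037) + (-18 + 6*(-17)))*(-4*3²) = (923 + (-18 - 102))*(-4*9) = (923 - 120)*(-36) = 803*(-36) = -28908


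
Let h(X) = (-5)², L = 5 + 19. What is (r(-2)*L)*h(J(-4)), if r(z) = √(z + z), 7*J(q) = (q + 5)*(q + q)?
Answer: 1200*I ≈ 1200.0*I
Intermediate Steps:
J(q) = 2*q*(5 + q)/7 (J(q) = ((q + 5)*(q + q))/7 = ((5 + q)*(2*q))/7 = (2*q*(5 + q))/7 = 2*q*(5 + q)/7)
L = 24
h(X) = 25
r(z) = √2*√z (r(z) = √(2*z) = √2*√z)
(r(-2)*L)*h(J(-4)) = ((√2*√(-2))*24)*25 = ((√2*(I*√2))*24)*25 = ((2*I)*24)*25 = (48*I)*25 = 1200*I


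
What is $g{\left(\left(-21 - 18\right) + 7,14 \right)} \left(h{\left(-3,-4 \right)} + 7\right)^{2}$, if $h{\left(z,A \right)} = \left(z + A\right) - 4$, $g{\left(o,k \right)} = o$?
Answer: $-512$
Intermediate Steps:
$h{\left(z,A \right)} = -4 + A + z$ ($h{\left(z,A \right)} = \left(A + z\right) - 4 = -4 + A + z$)
$g{\left(\left(-21 - 18\right) + 7,14 \right)} \left(h{\left(-3,-4 \right)} + 7\right)^{2} = \left(\left(-21 - 18\right) + 7\right) \left(\left(-4 - 4 - 3\right) + 7\right)^{2} = \left(-39 + 7\right) \left(-11 + 7\right)^{2} = - 32 \left(-4\right)^{2} = \left(-32\right) 16 = -512$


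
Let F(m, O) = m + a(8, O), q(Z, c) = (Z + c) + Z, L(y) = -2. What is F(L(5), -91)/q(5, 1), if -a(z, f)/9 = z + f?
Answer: 745/11 ≈ 67.727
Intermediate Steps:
a(z, f) = -9*f - 9*z (a(z, f) = -9*(z + f) = -9*(f + z) = -9*f - 9*z)
q(Z, c) = c + 2*Z
F(m, O) = -72 + m - 9*O (F(m, O) = m + (-9*O - 9*8) = m + (-9*O - 72) = m + (-72 - 9*O) = -72 + m - 9*O)
F(L(5), -91)/q(5, 1) = (-72 - 2 - 9*(-91))/(1 + 2*5) = (-72 - 2 + 819)/(1 + 10) = 745/11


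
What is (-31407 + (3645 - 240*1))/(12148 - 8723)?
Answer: -28002/3425 ≈ -8.1758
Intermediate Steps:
(-31407 + (3645 - 240*1))/(12148 - 8723) = (-31407 + (3645 - 240))/3425 = (-31407 + 3405)*(1/3425) = -28002*1/3425 = -28002/3425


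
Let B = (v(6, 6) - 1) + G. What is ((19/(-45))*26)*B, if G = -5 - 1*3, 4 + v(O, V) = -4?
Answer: 8398/45 ≈ 186.62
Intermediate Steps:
v(O, V) = -8 (v(O, V) = -4 - 4 = -8)
G = -8 (G = -5 - 3 = -8)
B = -17 (B = (-8 - 1) - 8 = -9 - 8 = -17)
((19/(-45))*26)*B = ((19/(-45))*26)*(-17) = ((19*(-1/45))*26)*(-17) = -19/45*26*(-17) = -494/45*(-17) = 8398/45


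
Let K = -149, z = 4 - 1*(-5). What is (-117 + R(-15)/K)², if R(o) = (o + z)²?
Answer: 305165961/22201 ≈ 13746.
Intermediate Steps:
z = 9 (z = 4 + 5 = 9)
R(o) = (9 + o)² (R(o) = (o + 9)² = (9 + o)²)
(-117 + R(-15)/K)² = (-117 + (9 - 15)²/(-149))² = (-117 + (-6)²*(-1/149))² = (-117 + 36*(-1/149))² = (-117 - 36/149)² = (-17469/149)² = 305165961/22201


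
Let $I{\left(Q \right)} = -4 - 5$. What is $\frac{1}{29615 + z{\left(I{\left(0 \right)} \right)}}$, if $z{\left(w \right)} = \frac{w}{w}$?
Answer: $\frac{1}{29616} \approx 3.3766 \cdot 10^{-5}$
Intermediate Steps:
$I{\left(Q \right)} = -9$ ($I{\left(Q \right)} = -4 - 5 = -9$)
$z{\left(w \right)} = 1$
$\frac{1}{29615 + z{\left(I{\left(0 \right)} \right)}} = \frac{1}{29615 + 1} = \frac{1}{29616}$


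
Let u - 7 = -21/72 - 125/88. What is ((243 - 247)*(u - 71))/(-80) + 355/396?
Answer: -9461/3960 ≈ -2.3891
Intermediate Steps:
u = 349/66 (u = 7 + (-21/72 - 125/88) = 7 + (-21*1/72 - 125*1/88) = 7 + (-7/24 - 125/88) = 7 - 113/66 = 349/66 ≈ 5.2879)
((243 - 247)*(u - 71))/(-80) + 355/396 = ((243 - 247)*(349/66 - 71))/(-80) + 355/396 = -4*(-4337/66)*(-1/80) + 355*(1/396) = (8674/33)*(-1/80) + 355/396 = -4337/1320 + 355/396 = -9461/3960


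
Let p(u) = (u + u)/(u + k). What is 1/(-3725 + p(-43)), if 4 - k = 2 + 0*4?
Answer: -41/152639 ≈ -0.00026861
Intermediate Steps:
k = 2 (k = 4 - (2 + 0*4) = 4 - (2 + 0) = 4 - 1*2 = 4 - 2 = 2)
p(u) = 2*u/(2 + u) (p(u) = (u + u)/(u + 2) = (2*u)/(2 + u) = 2*u/(2 + u))
1/(-3725 + p(-43)) = 1/(-3725 + 2*(-43)/(2 - 43)) = 1/(-3725 + 2*(-43)/(-41)) = 1/(-3725 + 2*(-43)*(-1/41)) = 1/(-3725 + 86/41) = 1/(-152639/41) = -41/152639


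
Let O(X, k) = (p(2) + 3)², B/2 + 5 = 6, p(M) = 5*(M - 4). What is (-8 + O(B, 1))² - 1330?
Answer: 351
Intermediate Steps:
p(M) = -20 + 5*M (p(M) = 5*(-4 + M) = -20 + 5*M)
B = 2 (B = -10 + 2*6 = -10 + 12 = 2)
O(X, k) = 49 (O(X, k) = ((-20 + 5*2) + 3)² = ((-20 + 10) + 3)² = (-10 + 3)² = (-7)² = 49)
(-8 + O(B, 1))² - 1330 = (-8 + 49)² - 1330 = 41² - 1330 = 1681 - 1330 = 351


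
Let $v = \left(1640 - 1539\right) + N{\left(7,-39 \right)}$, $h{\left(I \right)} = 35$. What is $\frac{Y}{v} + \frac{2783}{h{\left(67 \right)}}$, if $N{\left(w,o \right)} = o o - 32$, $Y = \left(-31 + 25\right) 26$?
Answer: $\frac{147317}{1855} \approx 79.416$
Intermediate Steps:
$Y = -156$ ($Y = \left(-6\right) 26 = -156$)
$N{\left(w,o \right)} = -32 + o^{2}$ ($N{\left(w,o \right)} = o^{2} - 32 = -32 + o^{2}$)
$v = 1590$ ($v = \left(1640 - 1539\right) - \left(32 - \left(-39\right)^{2}\right) = 101 + \left(-32 + 1521\right) = 101 + 1489 = 1590$)
$\frac{Y}{v} + \frac{2783}{h{\left(67 \right)}} = - \frac{156}{1590} + \frac{2783}{35} = \left(-156\right) \frac{1}{1590} + 2783 \cdot \frac{1}{35} = - \frac{26}{265} + \frac{2783}{35} = \frac{147317}{1855}$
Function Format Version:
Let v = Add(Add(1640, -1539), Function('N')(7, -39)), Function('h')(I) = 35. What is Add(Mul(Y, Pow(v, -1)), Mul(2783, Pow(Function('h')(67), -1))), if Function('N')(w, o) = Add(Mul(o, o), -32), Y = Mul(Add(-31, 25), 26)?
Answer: Rational(147317, 1855) ≈ 79.416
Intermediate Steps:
Y = -156 (Y = Mul(-6, 26) = -156)
Function('N')(w, o) = Add(-32, Pow(o, 2)) (Function('N')(w, o) = Add(Pow(o, 2), -32) = Add(-32, Pow(o, 2)))
v = 1590 (v = Add(Add(1640, -1539), Add(-32, Pow(-39, 2))) = Add(101, Add(-32, 1521)) = Add(101, 1489) = 1590)
Add(Mul(Y, Pow(v, -1)), Mul(2783, Pow(Function('h')(67), -1))) = Add(Mul(-156, Pow(1590, -1)), Mul(2783, Pow(35, -1))) = Add(Mul(-156, Rational(1, 1590)), Mul(2783, Rational(1, 35))) = Add(Rational(-26, 265), Rational(2783, 35)) = Rational(147317, 1855)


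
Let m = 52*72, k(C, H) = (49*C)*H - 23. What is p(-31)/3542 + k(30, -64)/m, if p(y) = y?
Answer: -166714445/6630624 ≈ -25.143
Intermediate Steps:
k(C, H) = -23 + 49*C*H (k(C, H) = 49*C*H - 23 = -23 + 49*C*H)
m = 3744
p(-31)/3542 + k(30, -64)/m = -31/3542 + (-23 + 49*30*(-64))/3744 = -31*1/3542 + (-23 - 94080)*(1/3744) = -31/3542 - 94103*1/3744 = -31/3542 - 94103/3744 = -166714445/6630624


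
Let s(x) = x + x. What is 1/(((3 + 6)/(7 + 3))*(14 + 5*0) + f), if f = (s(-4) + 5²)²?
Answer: 5/1508 ≈ 0.0033156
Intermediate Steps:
s(x) = 2*x
f = 289 (f = (2*(-4) + 5²)² = (-8 + 25)² = 17² = 289)
1/(((3 + 6)/(7 + 3))*(14 + 5*0) + f) = 1/(((3 + 6)/(7 + 3))*(14 + 5*0) + 289) = 1/((9/10)*(14 + 0) + 289) = 1/((9*(⅒))*14 + 289) = 1/((9/10)*14 + 289) = 1/(63/5 + 289) = 1/(1508/5) = 5/1508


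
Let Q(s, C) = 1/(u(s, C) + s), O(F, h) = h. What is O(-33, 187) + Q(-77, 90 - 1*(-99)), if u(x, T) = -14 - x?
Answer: 2617/14 ≈ 186.93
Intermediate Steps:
Q(s, C) = -1/14 (Q(s, C) = 1/((-14 - s) + s) = 1/(-14) = -1/14)
O(-33, 187) + Q(-77, 90 - 1*(-99)) = 187 - 1/14 = 2617/14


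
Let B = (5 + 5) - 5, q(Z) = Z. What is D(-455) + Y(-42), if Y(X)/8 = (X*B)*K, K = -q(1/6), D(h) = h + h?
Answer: -630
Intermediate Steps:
D(h) = 2*h
B = 5 (B = 10 - 5 = 5)
K = -1/6 ≈ -0.16667
Y(X) = -20*X/3 (Y(X) = 8*((X*5)*(-1/6)) = 8*((5*X)*(-1/6)) = 8*(-5*X/6) = -20*X/3)
D(-455) + Y(-42) = 2*(-455) - 20/3*(-42) = -910 + 280 = -630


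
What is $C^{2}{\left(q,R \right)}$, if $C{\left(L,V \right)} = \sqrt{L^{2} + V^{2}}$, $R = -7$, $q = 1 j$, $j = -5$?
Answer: $74$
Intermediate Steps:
$q = -5$ ($q = 1 \left(-5\right) = -5$)
$C^{2}{\left(q,R \right)} = \left(\sqrt{\left(-5\right)^{2} + \left(-7\right)^{2}}\right)^{2} = \left(\sqrt{25 + 49}\right)^{2} = \left(\sqrt{74}\right)^{2} = 74$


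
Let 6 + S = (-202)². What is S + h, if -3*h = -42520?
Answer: 164914/3 ≈ 54971.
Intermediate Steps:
h = 42520/3 (h = -⅓*(-42520) = 42520/3 ≈ 14173.)
S = 40798 (S = -6 + (-202)² = -6 + 40804 = 40798)
S + h = 40798 + 42520/3 = 164914/3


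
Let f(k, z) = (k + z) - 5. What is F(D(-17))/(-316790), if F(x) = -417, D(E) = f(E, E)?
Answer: 417/316790 ≈ 0.0013163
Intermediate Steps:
f(k, z) = -5 + k + z
D(E) = -5 + 2*E (D(E) = -5 + E + E = -5 + 2*E)
F(D(-17))/(-316790) = -417/(-316790) = -417*(-1/316790) = 417/316790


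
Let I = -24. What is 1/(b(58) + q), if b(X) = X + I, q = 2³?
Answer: 1/42 ≈ 0.023810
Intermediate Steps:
q = 8
b(X) = -24 + X (b(X) = X - 24 = -24 + X)
1/(b(58) + q) = 1/((-24 + 58) + 8) = 1/(34 + 8) = 1/42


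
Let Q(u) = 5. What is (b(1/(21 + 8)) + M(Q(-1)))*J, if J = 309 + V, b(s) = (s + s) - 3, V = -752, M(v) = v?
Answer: -26580/29 ≈ -916.55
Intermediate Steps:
b(s) = -3 + 2*s (b(s) = 2*s - 3 = -3 + 2*s)
J = -443 (J = 309 - 752 = -443)
(b(1/(21 + 8)) + M(Q(-1)))*J = ((-3 + 2/(21 + 8)) + 5)*(-443) = ((-3 + 2/29) + 5)*(-443) = (-85/29 + 5)*(-443) = (60/29)*(-443) = -26580/29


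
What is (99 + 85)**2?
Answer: 33856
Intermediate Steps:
(99 + 85)**2 = 184**2 = 33856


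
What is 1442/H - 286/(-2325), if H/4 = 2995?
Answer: 677893/2785350 ≈ 0.24338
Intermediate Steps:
H = 11980 (H = 4*2995 = 11980)
1442/H - 286/(-2325) = 1442/11980 - 286/(-2325) = 1442*(1/11980) - 286*(-1/2325) = 721/5990 + 286/2325 = 677893/2785350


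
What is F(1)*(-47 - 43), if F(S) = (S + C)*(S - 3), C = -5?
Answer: -720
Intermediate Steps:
F(S) = (-5 + S)*(-3 + S) (F(S) = (S - 5)*(S - 3) = (-5 + S)*(-3 + S))
F(1)*(-47 - 43) = (15 + 1² - 8*1)*(-47 - 43) = (15 + 1 - 8)*(-90) = 8*(-90) = -720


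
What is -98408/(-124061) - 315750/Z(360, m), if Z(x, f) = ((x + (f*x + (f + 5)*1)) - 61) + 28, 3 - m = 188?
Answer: 15237255858/2748075211 ≈ 5.5447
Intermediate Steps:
m = -185 (m = 3 - 1*188 = 3 - 188 = -185)
Z(x, f) = -28 + f + x + f*x (Z(x, f) = ((x + (f*x + (5 + f)*1)) - 61) + 28 = ((x + (f*x + (5 + f))) - 61) + 28 = ((x + (5 + f + f*x)) - 61) + 28 = ((5 + f + x + f*x) - 61) + 28 = (-56 + f + x + f*x) + 28 = -28 + f + x + f*x)
-98408/(-124061) - 315750/Z(360, m) = -98408/(-124061) - 315750/(-28 - 185 + 360 - 185*360) = -98408*(-1/124061) - 315750/(-28 - 185 + 360 - 66600) = 98408/124061 - 315750/(-66453) = 98408/124061 - 315750*(-1/66453) = 98408/124061 + 105250/22151 = 15237255858/2748075211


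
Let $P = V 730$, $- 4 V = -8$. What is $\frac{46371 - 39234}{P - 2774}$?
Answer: $- \frac{793}{146} \approx -5.4315$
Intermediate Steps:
$V = 2$ ($V = \left(- \frac{1}{4}\right) \left(-8\right) = 2$)
$P = 1460$ ($P = 2 \cdot 730 = 1460$)
$\frac{46371 - 39234}{P - 2774} = \frac{46371 - 39234}{1460 - 2774} = \frac{7137}{-1314} = 7137 \left(- \frac{1}{1314}\right) = - \frac{793}{146}$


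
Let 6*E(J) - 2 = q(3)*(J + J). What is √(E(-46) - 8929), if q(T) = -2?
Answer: I*√8898 ≈ 94.329*I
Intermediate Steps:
E(J) = ⅓ - 2*J/3 (E(J) = ⅓ + (-2*(J + J))/6 = ⅓ + (-4*J)/6 = ⅓ - 2*J/3)
√(E(-46) - 8929) = √((⅓ - ⅔*(-46)) - 8929) = √((⅓ + 92/3) - 8929) = √(31 - 8929) = √(-8898) = I*√8898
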